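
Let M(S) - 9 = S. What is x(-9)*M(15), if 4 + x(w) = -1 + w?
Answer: -336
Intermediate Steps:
x(w) = -5 + w (x(w) = -4 + (-1 + w) = -5 + w)
M(S) = 9 + S
x(-9)*M(15) = (-5 - 9)*(9 + 15) = -14*24 = -336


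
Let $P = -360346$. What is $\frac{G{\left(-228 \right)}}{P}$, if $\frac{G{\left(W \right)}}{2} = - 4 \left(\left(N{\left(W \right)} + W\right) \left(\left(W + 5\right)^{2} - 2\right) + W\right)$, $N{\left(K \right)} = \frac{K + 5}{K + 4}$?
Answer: $- \frac{2528619295}{10089688} \approx -250.61$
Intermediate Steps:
$N{\left(K \right)} = \frac{5 + K}{4 + K}$
$G{\left(W \right)} = - 8 W - 8 \left(-2 + \left(5 + W\right)^{2}\right) \left(W + \frac{5 + W}{4 + W}\right)$ ($G{\left(W \right)} = 2 \left(- 4 \left(\left(\frac{5 + W}{4 + W} + W\right) \left(\left(W + 5\right)^{2} - 2\right) + W\right)\right) = 2 \left(- 4 \left(\left(W + \frac{5 + W}{4 + W}\right) \left(\left(5 + W\right)^{2} - 2\right) + W\right)\right) = 2 \left(- 4 \left(\left(W + \frac{5 + W}{4 + W}\right) \left(-2 + \left(5 + W\right)^{2}\right) + W\right)\right) = 2 \left(- 4 \left(\left(-2 + \left(5 + W\right)^{2}\right) \left(W + \frac{5 + W}{4 + W}\right) + W\right)\right) = 2 \left(- 4 \left(W + \left(-2 + \left(5 + W\right)^{2}\right) \left(W + \frac{5 + W}{4 + W}\right)\right)\right) = 2 \left(- 4 W - 4 \left(-2 + \left(5 + W\right)^{2}\right) \left(W + \frac{5 + W}{4 + W}\right)\right) = - 8 W - 8 \left(-2 + \left(5 + W\right)^{2}\right) \left(W + \frac{5 + W}{4 + W}\right)$)
$\frac{G{\left(-228 \right)}}{P} = \frac{8 \frac{1}{4 - 228} \left(-115 - \left(-228\right)^{4} - -38532 - 79 \left(-228\right)^{2} - 15 \left(-228\right)^{3}\right)}{-360346} = \frac{8 \left(-115 - 2702336256 + 38532 - 4106736 - -177785280\right)}{-224} \left(- \frac{1}{360346}\right) = 8 \left(- \frac{1}{224}\right) \left(-115 - 2702336256 + 38532 - 4106736 + 177785280\right) \left(- \frac{1}{360346}\right) = 8 \left(- \frac{1}{224}\right) \left(-2528619295\right) \left(- \frac{1}{360346}\right) = \frac{2528619295}{28} \left(- \frac{1}{360346}\right) = - \frac{2528619295}{10089688}$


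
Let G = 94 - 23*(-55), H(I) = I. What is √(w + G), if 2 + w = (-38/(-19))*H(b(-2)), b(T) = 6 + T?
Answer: √1365 ≈ 36.946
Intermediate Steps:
G = 1359 (G = 94 + 1265 = 1359)
w = 6 (w = -2 + (-38/(-19))*(6 - 2) = -2 - 38*(-1/19)*4 = -2 + 2*4 = -2 + 8 = 6)
√(w + G) = √(6 + 1359) = √1365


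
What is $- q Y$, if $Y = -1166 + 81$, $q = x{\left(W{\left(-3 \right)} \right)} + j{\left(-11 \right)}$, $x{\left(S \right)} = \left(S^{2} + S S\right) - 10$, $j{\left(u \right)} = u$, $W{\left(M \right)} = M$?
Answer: $-3255$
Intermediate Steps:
$x{\left(S \right)} = -10 + 2 S^{2}$ ($x{\left(S \right)} = \left(S^{2} + S^{2}\right) - 10 = 2 S^{2} - 10 = -10 + 2 S^{2}$)
$q = -3$ ($q = \left(-10 + 2 \left(-3\right)^{2}\right) - 11 = \left(-10 + 2 \cdot 9\right) - 11 = \left(-10 + 18\right) - 11 = 8 - 11 = -3$)
$Y = -1085$
$- q Y = \left(-1\right) \left(-3\right) \left(-1085\right) = 3 \left(-1085\right) = -3255$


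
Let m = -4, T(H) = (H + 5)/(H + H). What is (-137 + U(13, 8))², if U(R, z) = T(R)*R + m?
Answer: 17424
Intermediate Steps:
T(H) = (5 + H)/(2*H) (T(H) = (5 + H)/((2*H)) = (5 + H)*(1/(2*H)) = (5 + H)/(2*H))
U(R, z) = -3/2 + R/2 (U(R, z) = ((5 + R)/(2*R))*R - 4 = (5/2 + R/2) - 4 = -3/2 + R/2)
(-137 + U(13, 8))² = (-137 + (-3/2 + (½)*13))² = (-137 + (-3/2 + 13/2))² = (-137 + 5)² = (-132)² = 17424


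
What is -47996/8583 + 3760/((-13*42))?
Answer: -3248772/260351 ≈ -12.478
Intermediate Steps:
-47996/8583 + 3760/((-13*42)) = -47996*1/8583 + 3760/(-546) = -47996/8583 + 3760*(-1/546) = -47996/8583 - 1880/273 = -3248772/260351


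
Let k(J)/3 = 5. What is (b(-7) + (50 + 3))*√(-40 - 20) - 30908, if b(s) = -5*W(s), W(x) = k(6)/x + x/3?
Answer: -30908 + 3166*I*√15/21 ≈ -30908.0 + 583.9*I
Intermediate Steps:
k(J) = 15 (k(J) = 3*5 = 15)
W(x) = 15/x + x/3
b(s) = -75/s - 5*s/3 (b(s) = -5*(15/s + s/3) = -75/s - 5*s/3)
(b(-7) + (50 + 3))*√(-40 - 20) - 30908 = ((-75/(-7) - 5/3*(-7)) + (50 + 3))*√(-40 - 20) - 30908 = ((-75*(-⅐) + 35/3) + 53)*√(-60) - 30908 = ((75/7 + 35/3) + 53)*(2*I*√15) - 30908 = (470/21 + 53)*(2*I*√15) - 30908 = 1583*(2*I*√15)/21 - 30908 = 3166*I*√15/21 - 30908 = -30908 + 3166*I*√15/21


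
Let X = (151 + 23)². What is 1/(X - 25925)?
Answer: 1/4351 ≈ 0.00022983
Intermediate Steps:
X = 30276 (X = 174² = 30276)
1/(X - 25925) = 1/(30276 - 25925) = 1/4351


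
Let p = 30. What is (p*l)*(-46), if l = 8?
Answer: -11040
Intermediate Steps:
(p*l)*(-46) = (30*8)*(-46) = 240*(-46) = -11040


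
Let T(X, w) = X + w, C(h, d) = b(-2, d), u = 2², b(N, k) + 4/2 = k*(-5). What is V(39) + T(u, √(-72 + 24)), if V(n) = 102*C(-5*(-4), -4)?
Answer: 1840 + 4*I*√3 ≈ 1840.0 + 6.9282*I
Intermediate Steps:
b(N, k) = -2 - 5*k (b(N, k) = -2 + k*(-5) = -2 - 5*k)
u = 4
C(h, d) = -2 - 5*d
V(n) = 1836 (V(n) = 102*(-2 - 5*(-4)) = 102*(-2 + 20) = 102*18 = 1836)
V(39) + T(u, √(-72 + 24)) = 1836 + (4 + √(-72 + 24)) = 1836 + (4 + √(-48)) = 1836 + (4 + 4*I*√3) = 1840 + 4*I*√3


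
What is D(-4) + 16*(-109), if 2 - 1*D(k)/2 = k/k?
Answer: -1742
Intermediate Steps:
D(k) = 2 (D(k) = 4 - 2*k/k = 4 - 2*1 = 4 - 2 = 2)
D(-4) + 16*(-109) = 2 + 16*(-109) = 2 - 1744 = -1742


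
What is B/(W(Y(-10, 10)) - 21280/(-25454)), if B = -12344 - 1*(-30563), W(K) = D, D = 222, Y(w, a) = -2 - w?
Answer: 231873213/2836034 ≈ 81.760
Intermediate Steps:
W(K) = 222
B = 18219 (B = -12344 + 30563 = 18219)
B/(W(Y(-10, 10)) - 21280/(-25454)) = 18219/(222 - 21280/(-25454)) = 18219/(222 - 21280*(-1/25454)) = 18219/(222 + 10640/12727) = 18219/(2836034/12727) = 18219*(12727/2836034) = 231873213/2836034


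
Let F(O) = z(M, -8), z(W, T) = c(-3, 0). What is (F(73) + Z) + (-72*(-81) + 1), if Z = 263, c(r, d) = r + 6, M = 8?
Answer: 6099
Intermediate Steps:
c(r, d) = 6 + r
z(W, T) = 3 (z(W, T) = 6 - 3 = 3)
F(O) = 3
(F(73) + Z) + (-72*(-81) + 1) = (3 + 263) + (-72*(-81) + 1) = 266 + (5832 + 1) = 266 + 5833 = 6099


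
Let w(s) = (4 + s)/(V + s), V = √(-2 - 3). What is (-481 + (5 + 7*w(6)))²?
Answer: 196*(-33821*I + 13532*√5)/(-31*I + 12*√5) ≈ 2.1691e+5 + 3556.2*I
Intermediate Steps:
V = I*√5 (V = √(-5) = I*√5 ≈ 2.2361*I)
w(s) = (4 + s)/(s + I*√5) (w(s) = (4 + s)/(I*√5 + s) = (4 + s)/(s + I*√5))
(-481 + (5 + 7*w(6)))² = (-481 + (5 + 7*((4 + 6)/(6 + I*√5))))² = (-481 + (5 + 7*(10/(6 + I*√5))))² = (-481 + (5 + 70/(6 + I*√5)))² = (-476 + 70/(6 + I*√5))²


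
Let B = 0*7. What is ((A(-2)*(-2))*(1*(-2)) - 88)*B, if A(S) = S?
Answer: 0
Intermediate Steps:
B = 0
((A(-2)*(-2))*(1*(-2)) - 88)*B = ((-2*(-2))*(1*(-2)) - 88)*0 = (4*(-2) - 88)*0 = (-8 - 88)*0 = -96*0 = 0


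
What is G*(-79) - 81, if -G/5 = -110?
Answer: -43531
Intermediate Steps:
G = 550 (G = -5*(-110) = 550)
G*(-79) - 81 = 550*(-79) - 81 = -43450 - 81 = -43531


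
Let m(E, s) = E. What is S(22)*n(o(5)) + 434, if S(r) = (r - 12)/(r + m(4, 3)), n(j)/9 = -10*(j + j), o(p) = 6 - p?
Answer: 4742/13 ≈ 364.77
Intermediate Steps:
n(j) = -180*j (n(j) = 9*(-10*(j + j)) = 9*(-20*j) = -180*j)
S(r) = (-12 + r)/(4 + r) (S(r) = (r - 12)/(r + 4) = (-12 + r)/(4 + r))
S(22)*n(o(5)) + 434 = ((-12 + 22)/(4 + 22))*(-180*(6 - 1*5)) + 434 = (10/26)*(-180*(6 - 5)) + 434 = ((1/26)*10)*(-180*1) + 434 = (5/13)*(-180) + 434 = -900/13 + 434 = 4742/13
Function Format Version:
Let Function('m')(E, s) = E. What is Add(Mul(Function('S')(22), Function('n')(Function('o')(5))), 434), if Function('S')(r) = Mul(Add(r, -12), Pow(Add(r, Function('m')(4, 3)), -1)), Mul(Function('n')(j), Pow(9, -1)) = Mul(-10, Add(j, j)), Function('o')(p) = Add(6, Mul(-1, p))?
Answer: Rational(4742, 13) ≈ 364.77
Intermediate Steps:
Function('n')(j) = Mul(-180, j) (Function('n')(j) = Mul(9, Mul(-10, Add(j, j))) = Mul(9, Mul(-10, Mul(2, j))) = Mul(9, Mul(-20, j)) = Mul(-180, j))
Function('S')(r) = Mul(Pow(Add(4, r), -1), Add(-12, r)) (Function('S')(r) = Mul(Add(r, -12), Pow(Add(r, 4), -1)) = Mul(Add(-12, r), Pow(Add(4, r), -1)) = Mul(Pow(Add(4, r), -1), Add(-12, r)))
Add(Mul(Function('S')(22), Function('n')(Function('o')(5))), 434) = Add(Mul(Mul(Pow(Add(4, 22), -1), Add(-12, 22)), Mul(-180, Add(6, Mul(-1, 5)))), 434) = Add(Mul(Mul(Pow(26, -1), 10), Mul(-180, Add(6, -5))), 434) = Add(Mul(Mul(Rational(1, 26), 10), Mul(-180, 1)), 434) = Add(Mul(Rational(5, 13), -180), 434) = Add(Rational(-900, 13), 434) = Rational(4742, 13)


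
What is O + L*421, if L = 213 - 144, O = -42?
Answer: 29007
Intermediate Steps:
L = 69
O + L*421 = -42 + 69*421 = -42 + 29049 = 29007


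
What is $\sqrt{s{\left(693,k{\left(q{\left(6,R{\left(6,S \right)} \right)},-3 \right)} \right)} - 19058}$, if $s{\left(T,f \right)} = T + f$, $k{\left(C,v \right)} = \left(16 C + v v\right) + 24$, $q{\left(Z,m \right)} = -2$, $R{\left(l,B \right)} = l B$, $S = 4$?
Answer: $2 i \sqrt{4591} \approx 135.51 i$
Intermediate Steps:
$R{\left(l,B \right)} = B l$
$k{\left(C,v \right)} = 24 + v^{2} + 16 C$ ($k{\left(C,v \right)} = \left(16 C + v^{2}\right) + 24 = \left(v^{2} + 16 C\right) + 24 = 24 + v^{2} + 16 C$)
$\sqrt{s{\left(693,k{\left(q{\left(6,R{\left(6,S \right)} \right)},-3 \right)} \right)} - 19058} = \sqrt{\left(693 + \left(24 + \left(-3\right)^{2} + 16 \left(-2\right)\right)\right) - 19058} = \sqrt{\left(693 + \left(24 + 9 - 32\right)\right) - 19058} = \sqrt{\left(693 + 1\right) - 19058} = \sqrt{694 - 19058} = \sqrt{-18364} = 2 i \sqrt{4591}$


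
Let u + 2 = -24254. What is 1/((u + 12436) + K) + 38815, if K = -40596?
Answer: 2034527039/52416 ≈ 38815.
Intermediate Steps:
u = -24256 (u = -2 - 24254 = -24256)
1/((u + 12436) + K) + 38815 = 1/((-24256 + 12436) - 40596) + 38815 = 1/(-11820 - 40596) + 38815 = 1/(-52416) + 38815 = -1/52416 + 38815 = 2034527039/52416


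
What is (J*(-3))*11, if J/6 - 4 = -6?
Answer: 396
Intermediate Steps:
J = -12 (J = 24 + 6*(-6) = 24 - 36 = -12)
(J*(-3))*11 = -12*(-3)*11 = 36*11 = 396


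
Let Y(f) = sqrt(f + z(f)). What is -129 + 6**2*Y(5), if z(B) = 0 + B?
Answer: -129 + 36*sqrt(10) ≈ -15.158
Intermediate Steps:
z(B) = B
Y(f) = sqrt(2)*sqrt(f) (Y(f) = sqrt(f + f) = sqrt(2*f) = sqrt(2)*sqrt(f))
-129 + 6**2*Y(5) = -129 + 6**2*(sqrt(2)*sqrt(5)) = -129 + 36*sqrt(10)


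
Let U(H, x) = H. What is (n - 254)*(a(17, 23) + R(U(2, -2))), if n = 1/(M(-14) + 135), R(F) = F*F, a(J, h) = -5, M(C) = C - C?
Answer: 34289/135 ≈ 253.99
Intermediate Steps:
M(C) = 0
R(F) = F²
n = 1/135 (n = 1/(0 + 135) = 1/135 ≈ 0.0074074)
(n - 254)*(a(17, 23) + R(U(2, -2))) = (1/135 - 254)*(-5 + 2²) = -34289*(-5 + 4)/135 = -34289/135*(-1) = 34289/135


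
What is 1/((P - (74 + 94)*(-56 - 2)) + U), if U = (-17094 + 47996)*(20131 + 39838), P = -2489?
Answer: 1/1853169293 ≈ 5.3962e-10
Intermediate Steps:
U = 1853162038 (U = 30902*59969 = 1853162038)
1/((P - (74 + 94)*(-56 - 2)) + U) = 1/((-2489 - (74 + 94)*(-56 - 2)) + 1853162038) = 1/((-2489 - 168*(-58)) + 1853162038) = 1/((-2489 - 1*(-9744)) + 1853162038) = 1/((-2489 + 9744) + 1853162038) = 1/(7255 + 1853162038) = 1/1853169293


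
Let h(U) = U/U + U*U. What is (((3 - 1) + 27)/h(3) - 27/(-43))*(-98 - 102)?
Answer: -30340/43 ≈ -705.58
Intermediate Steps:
h(U) = 1 + U²
(((3 - 1) + 27)/h(3) - 27/(-43))*(-98 - 102) = (((3 - 1) + 27)/(1 + 3²) - 27/(-43))*(-98 - 102) = ((2 + 27)/(1 + 9) - 27*(-1/43))*(-200) = (29/10 + 27/43)*(-200) = (1517/430)*(-200) = -30340/43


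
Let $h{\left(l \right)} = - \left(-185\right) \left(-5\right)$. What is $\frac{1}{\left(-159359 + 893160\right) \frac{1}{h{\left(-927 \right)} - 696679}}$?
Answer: $- \frac{697604}{733801} \approx -0.95067$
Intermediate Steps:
$h{\left(l \right)} = -925$ ($h{\left(l \right)} = \left(-1\right) 925 = -925$)
$\frac{1}{\left(-159359 + 893160\right) \frac{1}{h{\left(-927 \right)} - 696679}} = \frac{1}{\left(-159359 + 893160\right) \frac{1}{-925 - 696679}} = \frac{1}{733801 \frac{1}{-697604}} = \frac{1}{733801 \left(- \frac{1}{697604}\right)} = \frac{1}{733801} \left(-697604\right) = - \frac{697604}{733801}$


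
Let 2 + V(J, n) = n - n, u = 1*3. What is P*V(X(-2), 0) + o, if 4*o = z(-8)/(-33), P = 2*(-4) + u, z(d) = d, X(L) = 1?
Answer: 332/33 ≈ 10.061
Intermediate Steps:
u = 3
V(J, n) = -2 (V(J, n) = -2 + (n - n) = -2 + 0 = -2)
P = -5 (P = 2*(-4) + 3 = -8 + 3 = -5)
o = 2/33 (o = (-8/(-33))/4 = (-8*(-1/33))/4 = (¼)*(8/33) = 2/33 ≈ 0.060606)
P*V(X(-2), 0) + o = -5*(-2) + 2/33 = 10 + 2/33 = 332/33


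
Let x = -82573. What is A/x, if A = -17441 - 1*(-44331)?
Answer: -26890/82573 ≈ -0.32565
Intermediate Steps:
A = 26890 (A = -17441 + 44331 = 26890)
A/x = 26890/(-82573) = 26890*(-1/82573) = -26890/82573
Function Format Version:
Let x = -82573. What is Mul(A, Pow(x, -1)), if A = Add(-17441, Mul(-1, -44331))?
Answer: Rational(-26890, 82573) ≈ -0.32565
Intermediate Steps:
A = 26890 (A = Add(-17441, 44331) = 26890)
Mul(A, Pow(x, -1)) = Mul(26890, Pow(-82573, -1)) = Mul(26890, Rational(-1, 82573)) = Rational(-26890, 82573)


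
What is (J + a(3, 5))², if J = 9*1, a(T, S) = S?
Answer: 196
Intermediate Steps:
J = 9
(J + a(3, 5))² = (9 + 5)² = 14² = 196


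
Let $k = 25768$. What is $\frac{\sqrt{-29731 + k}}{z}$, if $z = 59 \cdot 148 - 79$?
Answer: $\frac{i \sqrt{3963}}{8653} \approx 0.0072752 i$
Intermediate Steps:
$z = 8653$ ($z = 8732 - 79 = 8653$)
$\frac{\sqrt{-29731 + k}}{z} = \frac{\sqrt{-29731 + 25768}}{8653} = \sqrt{-3963} \cdot \frac{1}{8653} = i \sqrt{3963} \cdot \frac{1}{8653} = \frac{i \sqrt{3963}}{8653}$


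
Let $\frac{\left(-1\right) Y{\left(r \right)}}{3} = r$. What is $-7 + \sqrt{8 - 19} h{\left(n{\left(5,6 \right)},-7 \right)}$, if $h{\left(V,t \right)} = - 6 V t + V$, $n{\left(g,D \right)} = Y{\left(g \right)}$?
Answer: $-7 - 645 i \sqrt{11} \approx -7.0 - 2139.2 i$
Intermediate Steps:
$Y{\left(r \right)} = - 3 r$
$n{\left(g,D \right)} = - 3 g$
$h{\left(V,t \right)} = V - 6 V t$ ($h{\left(V,t \right)} = - 6 V t + V = V - 6 V t$)
$-7 + \sqrt{8 - 19} h{\left(n{\left(5,6 \right)},-7 \right)} = -7 + \sqrt{8 - 19} \left(-3\right) 5 \left(1 - -42\right) = -7 + \sqrt{-11} \left(- 15 \left(1 + 42\right)\right) = -7 + i \sqrt{11} \left(\left(-15\right) 43\right) = -7 + i \sqrt{11} \left(-645\right) = -7 - 645 i \sqrt{11}$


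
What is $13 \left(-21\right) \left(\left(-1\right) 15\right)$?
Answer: $4095$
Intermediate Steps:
$13 \left(-21\right) \left(\left(-1\right) 15\right) = \left(-273\right) \left(-15\right) = 4095$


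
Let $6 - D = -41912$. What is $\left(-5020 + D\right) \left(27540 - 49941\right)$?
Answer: $-826552098$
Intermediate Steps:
$D = 41918$ ($D = 6 - -41912 = 6 + 41912 = 41918$)
$\left(-5020 + D\right) \left(27540 - 49941\right) = \left(-5020 + 41918\right) \left(27540 - 49941\right) = 36898 \left(-22401\right) = -826552098$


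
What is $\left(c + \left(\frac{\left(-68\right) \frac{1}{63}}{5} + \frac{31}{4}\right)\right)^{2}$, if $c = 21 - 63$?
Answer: $\frac{1885904329}{1587600} \approx 1187.9$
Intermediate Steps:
$c = -42$ ($c = 21 - 63 = -42$)
$\left(c + \left(\frac{\left(-68\right) \frac{1}{63}}{5} + \frac{31}{4}\right)\right)^{2} = \left(-42 + \left(\frac{\left(-68\right) \frac{1}{63}}{5} + \frac{31}{4}\right)\right)^{2} = \left(-42 + \left(\left(-68\right) \frac{1}{63} \cdot \frac{1}{5} + 31 \cdot \frac{1}{4}\right)\right)^{2} = \left(-42 + \left(\left(- \frac{68}{63}\right) \frac{1}{5} + \frac{31}{4}\right)\right)^{2} = \left(-42 + \left(- \frac{68}{315} + \frac{31}{4}\right)\right)^{2} = \left(-42 + \frac{9493}{1260}\right)^{2} = \left(- \frac{43427}{1260}\right)^{2} = \frac{1885904329}{1587600}$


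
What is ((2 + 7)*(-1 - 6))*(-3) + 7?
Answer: 196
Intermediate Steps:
((2 + 7)*(-1 - 6))*(-3) + 7 = (9*(-7))*(-3) + 7 = -63*(-3) + 7 = 189 + 7 = 196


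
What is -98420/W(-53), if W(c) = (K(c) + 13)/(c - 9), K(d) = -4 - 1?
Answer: 762755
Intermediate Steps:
K(d) = -5
W(c) = 8/(-9 + c) (W(c) = (-5 + 13)/(c - 9) = 8/(-9 + c))
-98420/W(-53) = -98420/(8/(-9 - 53)) = -98420/(8/(-62)) = -98420/(8*(-1/62)) = -98420/(-4/31) = -98420*(-31/4) = 762755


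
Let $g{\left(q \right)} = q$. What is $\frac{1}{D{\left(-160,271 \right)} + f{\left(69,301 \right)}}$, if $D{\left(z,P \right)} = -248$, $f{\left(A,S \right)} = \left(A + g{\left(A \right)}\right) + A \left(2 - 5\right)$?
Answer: $- \frac{1}{317} \approx -0.0031546$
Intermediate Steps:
$f{\left(A,S \right)} = - A$ ($f{\left(A,S \right)} = \left(A + A\right) + A \left(2 - 5\right) = 2 A + A \left(-3\right) = 2 A - 3 A = - A$)
$\frac{1}{D{\left(-160,271 \right)} + f{\left(69,301 \right)}} = \frac{1}{-248 - 69} = \frac{1}{-317} = - \frac{1}{317}$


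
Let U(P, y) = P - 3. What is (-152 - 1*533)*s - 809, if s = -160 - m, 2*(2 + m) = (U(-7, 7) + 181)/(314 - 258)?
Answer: 12148287/112 ≈ 1.0847e+5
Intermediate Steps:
U(P, y) = -3 + P
m = -53/112 (m = -2 + (((-3 - 7) + 181)/(314 - 258))/2 = -2 + ((-10 + 181)/56)/2 = -2 + (171*(1/56))/2 = -2 + (½)*(171/56) = -2 + 171/112 = -53/112 ≈ -0.47321)
s = -17867/112 (s = -160 - 1*(-53/112) = -160 + 53/112 = -17867/112 ≈ -159.53)
(-152 - 1*533)*s - 809 = (-152 - 1*533)*(-17867/112) - 809 = (-152 - 533)*(-17867/112) - 809 = -685*(-17867/112) - 809 = 12238895/112 - 809 = 12148287/112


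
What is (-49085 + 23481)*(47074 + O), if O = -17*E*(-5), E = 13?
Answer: -1233575116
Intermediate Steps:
O = 1105 (O = -17*13*(-5) = -221*(-5) = 1105)
(-49085 + 23481)*(47074 + O) = (-49085 + 23481)*(47074 + 1105) = -25604*48179 = -1233575116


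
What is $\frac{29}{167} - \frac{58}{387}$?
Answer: $\frac{1537}{64629} \approx 0.023782$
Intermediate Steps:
$\frac{29}{167} - \frac{58}{387} = \frac{1537}{64629}$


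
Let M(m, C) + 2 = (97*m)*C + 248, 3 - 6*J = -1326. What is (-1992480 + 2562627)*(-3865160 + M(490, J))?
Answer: 3798878628207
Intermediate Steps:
J = 443/2 (J = 1/2 - 1/6*(-1326) = 1/2 + 221 = 443/2 ≈ 221.50)
M(m, C) = 246 + 97*C*m (M(m, C) = -2 + ((97*m)*C + 248) = -2 + (97*C*m + 248) = -2 + (248 + 97*C*m) = 246 + 97*C*m)
(-1992480 + 2562627)*(-3865160 + M(490, J)) = (-1992480 + 2562627)*(-3865160 + (246 + 97*(443/2)*490)) = 570147*(-3865160 + (246 + 10527895)) = 570147*(-3865160 + 10528141) = 570147*6662981 = 3798878628207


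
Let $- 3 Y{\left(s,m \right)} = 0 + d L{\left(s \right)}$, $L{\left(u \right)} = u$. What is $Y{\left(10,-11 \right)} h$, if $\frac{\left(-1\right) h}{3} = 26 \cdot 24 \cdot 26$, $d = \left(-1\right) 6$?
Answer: $-973440$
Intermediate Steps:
$d = -6$
$Y{\left(s,m \right)} = 2 s$ ($Y{\left(s,m \right)} = - \frac{0 - 6 s}{3} = - \frac{\left(-6\right) s}{3} = 2 s$)
$h = -48672$ ($h = - 3 \cdot 26 \cdot 24 \cdot 26 = - 3 \cdot 624 \cdot 26 = \left(-3\right) 16224 = -48672$)
$Y{\left(10,-11 \right)} h = 2 \cdot 10 \left(-48672\right) = 20 \left(-48672\right) = -973440$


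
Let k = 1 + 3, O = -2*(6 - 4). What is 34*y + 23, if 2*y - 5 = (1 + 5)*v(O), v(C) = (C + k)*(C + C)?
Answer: 108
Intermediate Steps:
O = -4 (O = -2*2 = -4)
k = 4
v(C) = 2*C*(4 + C) (v(C) = (C + 4)*(C + C) = (4 + C)*(2*C) = 2*C*(4 + C))
y = 5/2 (y = 5/2 + ((1 + 5)*(2*(-4)*(4 - 4)))/2 = 5/2 + (6*(2*(-4)*0))/2 = 5/2 + (6*0)/2 = 5/2 + (½)*0 = 5/2 + 0 = 5/2 ≈ 2.5000)
34*y + 23 = 34*(5/2) + 23 = 85 + 23 = 108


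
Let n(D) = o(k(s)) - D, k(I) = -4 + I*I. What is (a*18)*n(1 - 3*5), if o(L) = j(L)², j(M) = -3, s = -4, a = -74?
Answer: -30636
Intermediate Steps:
k(I) = -4 + I²
o(L) = 9 (o(L) = (-3)² = 9)
n(D) = 9 - D
(a*18)*n(1 - 3*5) = (-74*18)*(9 - (1 - 3*5)) = -1332*(9 - (1 - 15)) = -1332*(9 - 1*(-14)) = -1332*(9 + 14) = -1332*23 = -30636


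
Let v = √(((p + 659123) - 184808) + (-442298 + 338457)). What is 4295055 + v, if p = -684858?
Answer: 4295055 + 28*I*√401 ≈ 4.2951e+6 + 560.7*I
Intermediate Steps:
v = 28*I*√401 (v = √(((-684858 + 659123) - 184808) + (-442298 + 338457)) = √((-25735 - 184808) - 103841) = √(-210543 - 103841) = √(-314384) = 28*I*√401 ≈ 560.7*I)
4295055 + v = 4295055 + 28*I*√401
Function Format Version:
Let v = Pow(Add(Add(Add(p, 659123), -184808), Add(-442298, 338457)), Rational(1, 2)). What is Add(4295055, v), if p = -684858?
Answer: Add(4295055, Mul(28, I, Pow(401, Rational(1, 2)))) ≈ Add(4.2951e+6, Mul(560.70, I))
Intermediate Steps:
v = Mul(28, I, Pow(401, Rational(1, 2))) (v = Pow(Add(Add(Add(-684858, 659123), -184808), Add(-442298, 338457)), Rational(1, 2)) = Pow(Add(Add(-25735, -184808), -103841), Rational(1, 2)) = Pow(Add(-210543, -103841), Rational(1, 2)) = Pow(-314384, Rational(1, 2)) = Mul(28, I, Pow(401, Rational(1, 2))) ≈ Mul(560.70, I))
Add(4295055, v) = Add(4295055, Mul(28, I, Pow(401, Rational(1, 2))))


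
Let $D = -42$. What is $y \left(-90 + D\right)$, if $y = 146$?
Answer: $-19272$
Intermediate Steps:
$y \left(-90 + D\right) = 146 \left(-90 - 42\right) = 146 \left(-132\right) = -19272$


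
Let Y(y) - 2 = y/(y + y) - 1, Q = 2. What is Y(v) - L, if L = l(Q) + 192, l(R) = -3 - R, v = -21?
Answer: -371/2 ≈ -185.50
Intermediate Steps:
Y(y) = 3/2 (Y(y) = 2 + (y/(y + y) - 1) = 2 + (y/((2*y)) - 1) = 2 + ((1/(2*y))*y - 1) = 2 + (½ - 1) = 2 - ½ = 3/2)
L = 187 (L = (-3 - 1*2) + 192 = (-3 - 2) + 192 = -5 + 192 = 187)
Y(v) - L = 3/2 - 1*187 = 3/2 - 187 = -371/2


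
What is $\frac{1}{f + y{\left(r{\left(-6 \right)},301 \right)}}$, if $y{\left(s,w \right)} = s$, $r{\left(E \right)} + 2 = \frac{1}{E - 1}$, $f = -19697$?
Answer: $- \frac{7}{137894} \approx -5.0764 \cdot 10^{-5}$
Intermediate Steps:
$r{\left(E \right)} = -2 + \frac{1}{-1 + E}$ ($r{\left(E \right)} = -2 + \frac{1}{E - 1} = -2 + \frac{1}{-1 + E}$)
$\frac{1}{f + y{\left(r{\left(-6 \right)},301 \right)}} = \frac{1}{-19697 + \frac{3 - -12}{-1 - 6}} = \frac{1}{-19697 + \frac{3 + 12}{-7}} = \frac{1}{-19697 - \frac{15}{7}} = \frac{1}{- \frac{137894}{7}} = - \frac{7}{137894}$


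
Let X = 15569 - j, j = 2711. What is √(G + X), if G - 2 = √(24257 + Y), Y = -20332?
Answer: √(12860 + 5*√157) ≈ 113.68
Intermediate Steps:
X = 12858 (X = 15569 - 1*2711 = 15569 - 2711 = 12858)
G = 2 + 5*√157 (G = 2 + √(24257 - 20332) = 2 + √3925 = 2 + 5*√157 ≈ 64.650)
√(G + X) = √((2 + 5*√157) + 12858) = √(12860 + 5*√157)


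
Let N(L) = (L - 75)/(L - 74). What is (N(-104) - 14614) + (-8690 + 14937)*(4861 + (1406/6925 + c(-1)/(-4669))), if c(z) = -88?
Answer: 174691419058298249/5755242850 ≈ 3.0353e+7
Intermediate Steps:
N(L) = (-75 + L)/(-74 + L)
(N(-104) - 14614) + (-8690 + 14937)*(4861 + (1406/6925 + c(-1)/(-4669))) = ((-75 - 104)/(-74 - 104) - 14614) + (-8690 + 14937)*(4861 + (1406/6925 - 88/(-4669))) = (-179/(-178) - 14614) + 6247*(4861 + (1406*(1/6925) - 88*(-1/4669))) = (-1/178*(-179) - 14614) + 6247*(4861 + (1406/6925 + 88/4669)) = (179/178 - 14614) + 6247*(4861 + 7174014/32332825) = -2601113/178 + 6247*(157177036339/32332825) = -2601113/178 + 981884946009733/32332825 = 174691419058298249/5755242850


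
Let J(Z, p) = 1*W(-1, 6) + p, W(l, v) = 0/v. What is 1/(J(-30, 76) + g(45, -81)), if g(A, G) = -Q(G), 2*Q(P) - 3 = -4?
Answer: 2/153 ≈ 0.013072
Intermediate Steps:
Q(P) = -½ (Q(P) = 3/2 + (½)*(-4) = 3/2 - 2 = -½)
W(l, v) = 0
J(Z, p) = p (J(Z, p) = 1*0 + p = 0 + p = p)
g(A, G) = ½ (g(A, G) = -1*(-½) = ½)
1/(J(-30, 76) + g(45, -81)) = 1/(76 + ½) = 1/(153/2) = 2/153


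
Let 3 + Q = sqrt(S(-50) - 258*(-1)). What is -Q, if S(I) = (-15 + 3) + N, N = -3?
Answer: 3 - 9*sqrt(3) ≈ -12.588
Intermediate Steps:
S(I) = -15 (S(I) = (-15 + 3) - 3 = -12 - 3 = -15)
Q = -3 + 9*sqrt(3) (Q = -3 + sqrt(-15 - 258*(-1)) = -3 + sqrt(-15 + 258) = -3 + sqrt(243) = -3 + 9*sqrt(3) ≈ 12.588)
-Q = -(-3 + 9*sqrt(3)) = 3 - 9*sqrt(3)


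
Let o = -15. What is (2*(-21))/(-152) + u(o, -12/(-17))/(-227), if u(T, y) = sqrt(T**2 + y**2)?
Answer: 21/76 - 3*sqrt(7241)/3859 ≈ 0.21016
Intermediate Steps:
(2*(-21))/(-152) + u(o, -12/(-17))/(-227) = (2*(-21))/(-152) + sqrt((-15)**2 + (-12/(-17))**2)/(-227) = -42*(-1/152) + sqrt(225 + (-12*(-1/17))**2)*(-1/227) = 21/76 + sqrt(225 + (12/17)**2)*(-1/227) = 21/76 + sqrt(225 + 144/289)*(-1/227) = 21/76 + sqrt(65169/289)*(-1/227) = 21/76 + (3*sqrt(7241)/17)*(-1/227) = 21/76 - 3*sqrt(7241)/3859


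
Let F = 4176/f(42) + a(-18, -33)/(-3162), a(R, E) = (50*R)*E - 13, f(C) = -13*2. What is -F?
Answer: 6988187/41106 ≈ 170.00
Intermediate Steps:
f(C) = -26
a(R, E) = -13 + 50*E*R (a(R, E) = 50*E*R - 13 = -13 + 50*E*R)
F = -6988187/41106 (F = 4176/(-26) + (-13 + 50*(-33)*(-18))/(-3162) = 4176*(-1/26) + (-13 + 29700)*(-1/3162) = -2088/13 + 29687*(-1/3162) = -2088/13 - 29687/3162 = -6988187/41106 ≈ -170.00)
-F = -1*(-6988187/41106) = 6988187/41106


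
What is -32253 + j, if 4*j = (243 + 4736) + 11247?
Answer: -56393/2 ≈ -28197.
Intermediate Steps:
j = 8113/2 (j = ((243 + 4736) + 11247)/4 = (4979 + 11247)/4 = (¼)*16226 = 8113/2 ≈ 4056.5)
-32253 + j = -32253 + 8113/2 = -56393/2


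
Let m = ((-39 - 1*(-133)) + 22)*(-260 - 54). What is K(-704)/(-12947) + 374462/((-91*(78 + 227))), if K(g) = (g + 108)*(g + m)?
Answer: -619018792954/359343985 ≈ -1722.6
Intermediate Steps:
m = -36424 (m = ((-39 + 133) + 22)*(-314) = (94 + 22)*(-314) = 116*(-314) = -36424)
K(g) = (-36424 + g)*(108 + g) (K(g) = (g + 108)*(g - 36424) = (108 + g)*(-36424 + g) = (-36424 + g)*(108 + g))
K(-704)/(-12947) + 374462/((-91*(78 + 227))) = (-3933792 + (-704)² - 36316*(-704))/(-12947) + 374462/((-91*(78 + 227))) = (-3933792 + 495616 + 25566464)*(-1/12947) + 374462/((-91*305)) = 22128288*(-1/12947) + 374462/(-27755) = -22128288/12947 + 374462*(-1/27755) = -22128288/12947 - 374462/27755 = -619018792954/359343985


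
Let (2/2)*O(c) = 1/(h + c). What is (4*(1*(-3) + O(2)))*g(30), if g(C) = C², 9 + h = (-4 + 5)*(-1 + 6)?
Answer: -12600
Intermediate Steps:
h = -4 (h = -9 + (-4 + 5)*(-1 + 6) = -9 + 1*5 = -9 + 5 = -4)
O(c) = 1/(-4 + c)
(4*(1*(-3) + O(2)))*g(30) = (4*(1*(-3) + 1/(-4 + 2)))*30² = (4*(-3 + 1/(-2)))*900 = (4*(-3 - ½))*900 = (4*(-7/2))*900 = -14*900 = -12600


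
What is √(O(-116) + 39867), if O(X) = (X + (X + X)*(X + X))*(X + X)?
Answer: I*√12420389 ≈ 3524.3*I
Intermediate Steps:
O(X) = 2*X*(X + 4*X²) (O(X) = (X + (2*X)*(2*X))*(2*X) = (X + 4*X²)*(2*X) = 2*X*(X + 4*X²))
√(O(-116) + 39867) = √((-116)²*(2 + 8*(-116)) + 39867) = √(13456*(2 - 928) + 39867) = √(13456*(-926) + 39867) = √(-12460256 + 39867) = √(-12420389) = I*√12420389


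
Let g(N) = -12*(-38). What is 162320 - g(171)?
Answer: 161864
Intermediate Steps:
g(N) = 456
162320 - g(171) = 162320 - 1*456 = 162320 - 456 = 161864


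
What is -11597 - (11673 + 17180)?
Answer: -40450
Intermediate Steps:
-11597 - (11673 + 17180) = -11597 - 1*28853 = -11597 - 28853 = -40450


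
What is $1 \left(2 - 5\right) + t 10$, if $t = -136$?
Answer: $-1363$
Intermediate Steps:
$1 \left(2 - 5\right) + t 10 = 1 \left(2 - 5\right) - 1360 = 1 \left(-3\right) - 1360 = -3 - 1360 = -1363$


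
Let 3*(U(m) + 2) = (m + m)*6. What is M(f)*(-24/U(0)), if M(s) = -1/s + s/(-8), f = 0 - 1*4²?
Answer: 99/4 ≈ 24.750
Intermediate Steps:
f = -16 (f = 0 - 1*16 = 0 - 16 = -16)
M(s) = -1/s - s/8 (M(s) = -1/s + s*(-⅛) = -1/s - s/8)
U(m) = -2 + 4*m (U(m) = -2 + ((m + m)*6)/3 = -2 + ((2*m)*6)/3 = -2 + (12*m)/3 = -2 + 4*m)
M(f)*(-24/U(0)) = (-1/(-16) - ⅛*(-16))*(-24/(-2 + 4*0)) = (-1*(-1/16) + 2)*(-24/(-2 + 0)) = (1/16 + 2)*(-24/(-2)) = 33*(-24*(-½))/16 = (33/16)*12 = 99/4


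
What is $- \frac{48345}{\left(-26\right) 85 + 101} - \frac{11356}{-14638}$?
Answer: $\frac{121937319}{5145257} \approx 23.699$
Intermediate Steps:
$- \frac{48345}{\left(-26\right) 85 + 101} - \frac{11356}{-14638} = - \frac{48345}{-2210 + 101} - - \frac{5678}{7319} = - \frac{48345}{-2109} + \frac{5678}{7319} = \left(-48345\right) \left(- \frac{1}{2109}\right) + \frac{5678}{7319} = \frac{16115}{703} + \frac{5678}{7319} = \frac{121937319}{5145257}$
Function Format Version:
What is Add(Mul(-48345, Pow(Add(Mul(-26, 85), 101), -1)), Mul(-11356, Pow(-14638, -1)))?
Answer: Rational(121937319, 5145257) ≈ 23.699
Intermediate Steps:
Add(Mul(-48345, Pow(Add(Mul(-26, 85), 101), -1)), Mul(-11356, Pow(-14638, -1))) = Add(Mul(-48345, Pow(Add(-2210, 101), -1)), Mul(-11356, Rational(-1, 14638))) = Add(Mul(-48345, Pow(-2109, -1)), Rational(5678, 7319)) = Add(Mul(-48345, Rational(-1, 2109)), Rational(5678, 7319)) = Add(Rational(16115, 703), Rational(5678, 7319)) = Rational(121937319, 5145257)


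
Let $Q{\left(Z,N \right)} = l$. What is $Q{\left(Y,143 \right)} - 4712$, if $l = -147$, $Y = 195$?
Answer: $-4859$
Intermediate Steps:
$Q{\left(Z,N \right)} = -147$
$Q{\left(Y,143 \right)} - 4712 = -147 - 4712 = -4859$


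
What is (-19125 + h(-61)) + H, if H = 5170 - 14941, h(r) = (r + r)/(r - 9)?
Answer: -1011299/35 ≈ -28894.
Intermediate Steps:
h(r) = 2*r/(-9 + r) (h(r) = (2*r)/(-9 + r) = 2*r/(-9 + r))
H = -9771
(-19125 + h(-61)) + H = (-19125 + 2*(-61)/(-9 - 61)) - 9771 = (-19125 + 2*(-61)/(-70)) - 9771 = (-19125 + 2*(-61)*(-1/70)) - 9771 = (-19125 + 61/35) - 9771 = -669314/35 - 9771 = -1011299/35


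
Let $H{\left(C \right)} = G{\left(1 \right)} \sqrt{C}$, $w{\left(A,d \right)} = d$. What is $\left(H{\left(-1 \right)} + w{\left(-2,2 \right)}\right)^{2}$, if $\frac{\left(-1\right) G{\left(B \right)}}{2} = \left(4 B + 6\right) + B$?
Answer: $-480 - 88 i \approx -480.0 - 88.0 i$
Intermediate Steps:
$G{\left(B \right)} = -12 - 10 B$ ($G{\left(B \right)} = - 2 \left(\left(4 B + 6\right) + B\right) = - 2 \left(\left(6 + 4 B\right) + B\right) = - 2 \left(6 + 5 B\right) = -12 - 10 B$)
$H{\left(C \right)} = - 22 \sqrt{C}$ ($H{\left(C \right)} = \left(-12 - 10\right) \sqrt{C} = - 22 \sqrt{C}$)
$\left(H{\left(-1 \right)} + w{\left(-2,2 \right)}\right)^{2} = \left(- 22 \sqrt{-1} + 2\right)^{2} = \left(- 22 i + 2\right)^{2} = \left(2 - 22 i\right)^{2}$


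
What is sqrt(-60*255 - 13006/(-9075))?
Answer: I*sqrt(416503482)/165 ≈ 123.69*I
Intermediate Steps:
sqrt(-60*255 - 13006/(-9075)) = sqrt(-15300 - 13006*(-1/9075)) = sqrt(-15300 + 13006/9075) = sqrt(-138834494/9075) = I*sqrt(416503482)/165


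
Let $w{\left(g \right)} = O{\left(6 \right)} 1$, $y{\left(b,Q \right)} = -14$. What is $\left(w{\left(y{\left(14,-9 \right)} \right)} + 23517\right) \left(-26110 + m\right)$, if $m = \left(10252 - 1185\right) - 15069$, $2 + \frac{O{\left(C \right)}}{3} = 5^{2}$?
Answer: $-757393632$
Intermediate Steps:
$O{\left(C \right)} = 69$ ($O{\left(C \right)} = -6 + 3 \cdot 5^{2} = -6 + 3 \cdot 25 = -6 + 75 = 69$)
$m = -6002$ ($m = \left(10252 + \left(-2647 + 1462\right)\right) - 15069 = \left(10252 - 1185\right) - 15069 = 9067 - 15069 = -6002$)
$w{\left(g \right)} = 69$ ($w{\left(g \right)} = 69 \cdot 1 = 69$)
$\left(w{\left(y{\left(14,-9 \right)} \right)} + 23517\right) \left(-26110 + m\right) = \left(69 + 23517\right) \left(-26110 - 6002\right) = 23586 \left(-32112\right) = -757393632$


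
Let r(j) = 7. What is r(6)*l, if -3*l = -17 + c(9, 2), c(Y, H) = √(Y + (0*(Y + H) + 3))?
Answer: 119/3 - 14*√3/3 ≈ 31.584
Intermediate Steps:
c(Y, H) = √(3 + Y) (c(Y, H) = √(Y + (0*(H + Y) + 3)) = √(Y + (0 + 3)) = √(Y + 3) = √(3 + Y))
l = 17/3 - 2*√3/3 (l = -(-17 + √(3 + 9))/3 = -(-17 + √12)/3 = -(-17 + 2*√3)/3 = 17/3 - 2*√3/3 ≈ 4.5120)
r(6)*l = 7*(17/3 - 2*√3/3) = 119/3 - 14*√3/3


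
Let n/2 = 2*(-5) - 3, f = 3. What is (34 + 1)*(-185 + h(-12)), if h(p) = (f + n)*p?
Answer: 3185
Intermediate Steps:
n = -26 (n = 2*(2*(-5) - 3) = 2*(-10 - 3) = 2*(-13) = -26)
h(p) = -23*p (h(p) = (3 - 26)*p = -23*p)
(34 + 1)*(-185 + h(-12)) = (34 + 1)*(-185 - 23*(-12)) = 35*(-185 + 276) = 35*91 = 3185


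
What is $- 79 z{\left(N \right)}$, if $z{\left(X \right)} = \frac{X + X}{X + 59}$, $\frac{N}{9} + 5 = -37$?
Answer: $- \frac{59724}{319} \approx -187.22$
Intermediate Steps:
$N = -378$ ($N = -45 + 9 \left(-37\right) = -45 - 333 = -378$)
$z{\left(X \right)} = \frac{2 X}{59 + X}$
$- 79 z{\left(N \right)} = - 79 \cdot 2 \left(-378\right) \frac{1}{59 - 378} = - 79 \cdot 2 \left(-378\right) \frac{1}{-319} = - 79 \cdot 2 \left(-378\right) \left(- \frac{1}{319}\right) = \left(-79\right) \frac{756}{319} = - \frac{59724}{319}$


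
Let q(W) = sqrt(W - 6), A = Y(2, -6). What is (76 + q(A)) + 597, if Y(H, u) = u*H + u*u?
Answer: 673 + 3*sqrt(2) ≈ 677.24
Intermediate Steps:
Y(H, u) = u**2 + H*u (Y(H, u) = H*u + u**2 = u**2 + H*u)
A = 24 (A = -6*(2 - 6) = -6*(-4) = 24)
q(W) = sqrt(-6 + W)
(76 + q(A)) + 597 = (76 + sqrt(-6 + 24)) + 597 = (76 + sqrt(18)) + 597 = (76 + 3*sqrt(2)) + 597 = 673 + 3*sqrt(2)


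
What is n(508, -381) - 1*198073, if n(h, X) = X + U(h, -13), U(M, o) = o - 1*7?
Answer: -198474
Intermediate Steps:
U(M, o) = -7 + o (U(M, o) = o - 7 = -7 + o)
n(h, X) = -20 + X (n(h, X) = X + (-7 - 13) = X - 20 = -20 + X)
n(508, -381) - 1*198073 = (-20 - 381) - 1*198073 = -401 - 198073 = -198474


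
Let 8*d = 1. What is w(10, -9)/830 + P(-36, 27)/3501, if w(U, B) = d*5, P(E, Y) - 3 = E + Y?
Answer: -1489/1549776 ≈ -0.00096078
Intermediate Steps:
d = ⅛ (d = (⅛)*1 = ⅛ ≈ 0.12500)
P(E, Y) = 3 + E + Y (P(E, Y) = 3 + (E + Y) = 3 + E + Y)
w(U, B) = 5/8 (w(U, B) = (⅛)*5 = 5/8)
w(10, -9)/830 + P(-36, 27)/3501 = (5/8)/830 + (3 - 36 + 27)/3501 = (5/8)*(1/830) - 6*1/3501 = 1/1328 - 2/1167 = -1489/1549776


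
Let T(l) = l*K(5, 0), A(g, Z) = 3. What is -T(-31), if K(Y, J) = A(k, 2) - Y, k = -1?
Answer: -62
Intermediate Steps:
K(Y, J) = 3 - Y
T(l) = -2*l (T(l) = l*(3 - 1*5) = l*(3 - 5) = l*(-2) = -2*l)
-T(-31) = -(-2)*(-31) = -1*62 = -62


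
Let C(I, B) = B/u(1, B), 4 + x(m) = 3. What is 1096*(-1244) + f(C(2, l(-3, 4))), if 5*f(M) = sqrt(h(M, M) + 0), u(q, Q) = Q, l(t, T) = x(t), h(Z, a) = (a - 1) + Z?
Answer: -6817119/5 ≈ -1.3634e+6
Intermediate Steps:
x(m) = -1 (x(m) = -4 + 3 = -1)
h(Z, a) = -1 + Z + a (h(Z, a) = (-1 + a) + Z = -1 + Z + a)
l(t, T) = -1
C(I, B) = 1 (C(I, B) = B/B = 1)
f(M) = sqrt(-1 + 2*M)/5 (f(M) = sqrt((-1 + M + M) + 0)/5 = sqrt((-1 + 2*M) + 0)/5 = sqrt(-1 + 2*M)/5)
1096*(-1244) + f(C(2, l(-3, 4))) = 1096*(-1244) + sqrt(-1 + 2*1)/5 = -1363424 + sqrt(-1 + 2)/5 = -1363424 + sqrt(1)/5 = -1363424 + (1/5)*1 = -1363424 + 1/5 = -6817119/5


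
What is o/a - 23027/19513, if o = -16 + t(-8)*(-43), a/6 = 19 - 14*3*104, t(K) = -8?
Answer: -303633401/254586111 ≈ -1.1927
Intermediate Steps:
a = -26094 (a = 6*(19 - 14*3*104) = 6*(19 - 42*104) = 6*(19 - 4368) = 6*(-4349) = -26094)
o = 328 (o = -16 - 8*(-43) = -16 + 344 = 328)
o/a - 23027/19513 = 328/(-26094) - 23027/19513 = 328*(-1/26094) - 23027*1/19513 = -164/13047 - 23027/19513 = -303633401/254586111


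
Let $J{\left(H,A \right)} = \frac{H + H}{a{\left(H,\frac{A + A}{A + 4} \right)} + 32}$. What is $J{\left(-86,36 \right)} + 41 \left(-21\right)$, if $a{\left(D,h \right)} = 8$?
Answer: $- \frac{8653}{10} \approx -865.3$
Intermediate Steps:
$J{\left(H,A \right)} = \frac{H}{20}$ ($J{\left(H,A \right)} = \frac{H + H}{8 + 32} = \frac{2 H}{40} = 2 H \frac{1}{40} = \frac{H}{20}$)
$J{\left(-86,36 \right)} + 41 \left(-21\right) = \frac{1}{20} \left(-86\right) + 41 \left(-21\right) = - \frac{43}{10} - 861 = - \frac{8653}{10}$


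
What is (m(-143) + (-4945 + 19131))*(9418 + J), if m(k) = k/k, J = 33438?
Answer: 607998072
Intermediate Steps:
m(k) = 1
(m(-143) + (-4945 + 19131))*(9418 + J) = (1 + (-4945 + 19131))*(9418 + 33438) = (1 + 14186)*42856 = 14187*42856 = 607998072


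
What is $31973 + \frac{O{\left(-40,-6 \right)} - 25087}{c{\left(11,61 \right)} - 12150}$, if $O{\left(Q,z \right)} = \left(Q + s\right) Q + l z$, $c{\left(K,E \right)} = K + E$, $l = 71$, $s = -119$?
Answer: $\frac{386189047}{12078} \approx 31975.0$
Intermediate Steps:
$c{\left(K,E \right)} = E + K$
$O{\left(Q,z \right)} = 71 z + Q \left(-119 + Q\right)$ ($O{\left(Q,z \right)} = \left(Q - 119\right) Q + 71 z = \left(-119 + Q\right) Q + 71 z = Q \left(-119 + Q\right) + 71 z = 71 z + Q \left(-119 + Q\right)$)
$31973 + \frac{O{\left(-40,-6 \right)} - 25087}{c{\left(11,61 \right)} - 12150} = 31973 + \frac{\left(\left(-40\right)^{2} - -4760 + 71 \left(-6\right)\right) - 25087}{\left(61 + 11\right) - 12150} = 31973 + \frac{\left(1600 + 4760 - 426\right) - 25087}{72 - 12150} = 31973 + \frac{5934 - 25087}{-12078} = 31973 - - \frac{19153}{12078} = 31973 + \frac{19153}{12078} = \frac{386189047}{12078}$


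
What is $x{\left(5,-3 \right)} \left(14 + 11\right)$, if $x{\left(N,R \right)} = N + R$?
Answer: $50$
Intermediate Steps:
$x{\left(5,-3 \right)} \left(14 + 11\right) = \left(5 - 3\right) \left(14 + 11\right) = 2 \cdot 25 = 50$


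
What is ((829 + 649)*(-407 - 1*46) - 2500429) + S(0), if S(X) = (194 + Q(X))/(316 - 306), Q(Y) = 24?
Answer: -15849706/5 ≈ -3.1699e+6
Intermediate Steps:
S(X) = 109/5 (S(X) = (194 + 24)/(316 - 306) = 218/10 = 218*(1/10) = 109/5)
((829 + 649)*(-407 - 1*46) - 2500429) + S(0) = ((829 + 649)*(-407 - 1*46) - 2500429) + 109/5 = (1478*(-407 - 46) - 2500429) + 109/5 = (1478*(-453) - 2500429) + 109/5 = (-669534 - 2500429) + 109/5 = -3169963 + 109/5 = -15849706/5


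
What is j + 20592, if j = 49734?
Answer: 70326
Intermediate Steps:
j + 20592 = 49734 + 20592 = 70326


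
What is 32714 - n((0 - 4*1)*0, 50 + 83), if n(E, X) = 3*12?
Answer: 32678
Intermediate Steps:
n(E, X) = 36
32714 - n((0 - 4*1)*0, 50 + 83) = 32714 - 1*36 = 32714 - 36 = 32678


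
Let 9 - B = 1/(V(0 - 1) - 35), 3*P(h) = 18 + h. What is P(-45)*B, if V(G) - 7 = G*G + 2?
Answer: -2034/25 ≈ -81.360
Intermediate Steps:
P(h) = 6 + h/3 (P(h) = (18 + h)/3 = 6 + h/3)
V(G) = 9 + G² (V(G) = 7 + (G*G + 2) = 7 + (G² + 2) = 7 + (2 + G²) = 9 + G²)
B = 226/25 (B = 9 - 1/((9 + (0 - 1)²) - 35) = 9 - 1/((9 + (-1)²) - 35) = 9 - 1/((9 + 1) - 35) = 9 - 1/(10 - 35) = 9 - 1/(-25) = 9 - 1*(-1/25) = 9 + 1/25 = 226/25 ≈ 9.0400)
P(-45)*B = (6 + (⅓)*(-45))*(226/25) = (6 - 15)*(226/25) = -9*226/25 = -2034/25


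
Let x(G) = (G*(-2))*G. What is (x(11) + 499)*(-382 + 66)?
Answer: -81212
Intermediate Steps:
x(G) = -2*G² (x(G) = (-2*G)*G = -2*G²)
(x(11) + 499)*(-382 + 66) = (-2*11² + 499)*(-382 + 66) = (-2*121 + 499)*(-316) = (-242 + 499)*(-316) = 257*(-316) = -81212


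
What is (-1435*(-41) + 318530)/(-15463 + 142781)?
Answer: 377365/127318 ≈ 2.9640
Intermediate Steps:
(-1435*(-41) + 318530)/(-15463 + 142781) = (58835 + 318530)/127318 = 377365*(1/127318) = 377365/127318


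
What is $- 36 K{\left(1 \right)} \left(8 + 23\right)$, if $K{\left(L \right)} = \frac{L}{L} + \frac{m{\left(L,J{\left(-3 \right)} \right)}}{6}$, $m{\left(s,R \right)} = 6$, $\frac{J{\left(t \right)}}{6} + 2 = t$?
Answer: $-2232$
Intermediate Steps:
$J{\left(t \right)} = -12 + 6 t$
$K{\left(L \right)} = 2$ ($K{\left(L \right)} = \frac{L}{L} + \frac{6}{6} = 1 + 6 \cdot \frac{1}{6} = 1 + 1 = 2$)
$- 36 K{\left(1 \right)} \left(8 + 23\right) = \left(-36\right) 2 \left(8 + 23\right) = \left(-72\right) 31 = -2232$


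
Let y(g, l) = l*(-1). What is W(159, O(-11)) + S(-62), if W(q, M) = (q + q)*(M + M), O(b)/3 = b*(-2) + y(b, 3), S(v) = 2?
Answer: 36254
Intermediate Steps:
y(g, l) = -l
O(b) = -9 - 6*b (O(b) = 3*(b*(-2) - 1*3) = 3*(-2*b - 3) = 3*(-3 - 2*b) = -9 - 6*b)
W(q, M) = 4*M*q (W(q, M) = (2*q)*(2*M) = 4*M*q)
W(159, O(-11)) + S(-62) = 4*(-9 - 6*(-11))*159 + 2 = 4*(-9 + 66)*159 + 2 = 4*57*159 + 2 = 36252 + 2 = 36254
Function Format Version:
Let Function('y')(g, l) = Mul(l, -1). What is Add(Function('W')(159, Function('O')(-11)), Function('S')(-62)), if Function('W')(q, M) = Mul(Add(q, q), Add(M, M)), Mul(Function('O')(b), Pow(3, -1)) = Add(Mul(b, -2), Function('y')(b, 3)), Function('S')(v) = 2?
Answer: 36254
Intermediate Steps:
Function('y')(g, l) = Mul(-1, l)
Function('O')(b) = Add(-9, Mul(-6, b)) (Function('O')(b) = Mul(3, Add(Mul(b, -2), Mul(-1, 3))) = Mul(3, Add(Mul(-2, b), -3)) = Mul(3, Add(-3, Mul(-2, b))) = Add(-9, Mul(-6, b)))
Function('W')(q, M) = Mul(4, M, q) (Function('W')(q, M) = Mul(Mul(2, q), Mul(2, M)) = Mul(4, M, q))
Add(Function('W')(159, Function('O')(-11)), Function('S')(-62)) = Add(Mul(4, Add(-9, Mul(-6, -11)), 159), 2) = Add(Mul(4, Add(-9, 66), 159), 2) = Add(Mul(4, 57, 159), 2) = Add(36252, 2) = 36254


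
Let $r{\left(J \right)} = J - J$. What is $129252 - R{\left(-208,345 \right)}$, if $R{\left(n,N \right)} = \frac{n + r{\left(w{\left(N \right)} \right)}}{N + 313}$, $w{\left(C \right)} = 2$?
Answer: $\frac{42524012}{329} \approx 1.2925 \cdot 10^{5}$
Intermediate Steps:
$r{\left(J \right)} = 0$
$R{\left(n,N \right)} = \frac{n}{313 + N}$ ($R{\left(n,N \right)} = \frac{n + 0}{N + 313} = \frac{n}{313 + N}$)
$129252 - R{\left(-208,345 \right)} = 129252 - - \frac{208}{313 + 345} = 129252 - - \frac{208}{658} = 129252 - \left(-208\right) \frac{1}{658} = 129252 - - \frac{104}{329} = 129252 + \frac{104}{329} = \frac{42524012}{329}$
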